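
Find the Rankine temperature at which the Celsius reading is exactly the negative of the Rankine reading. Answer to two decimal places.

Let R be the Rankine reading. The Celsius reading is C = 5/9·R - 273.15.
Require C = -1·R: 5/9·R - 273.15 = -1·R.
(14/9)·R = 273.15  ⇒  R = 175.60.

175.60°R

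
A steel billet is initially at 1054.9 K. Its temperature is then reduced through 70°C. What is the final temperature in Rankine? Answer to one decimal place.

1772.8°R

Initial temperature in Celsius: 1054.9 - 273.15 = 781.7500°C.
Final Celsius temperature: 781.7500 - 70.0000 = 711.7500°C.
In Rankine: 711.7500 × 1.8 + 491.67 = 1772.8°R.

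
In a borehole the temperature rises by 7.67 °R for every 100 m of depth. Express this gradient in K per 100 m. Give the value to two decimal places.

4.26 K/100 m

Since only a temperature interval is involved, the additive offset between the scales drops out.
A change of 1°R is a change of 5/9 K, so 7.67 × 5/9 = 4.26.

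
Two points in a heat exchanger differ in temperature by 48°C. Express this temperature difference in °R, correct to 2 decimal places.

An interval of 1°C corresponds to 1.8°R.
48 × 1.8 = 86.40.

86.40°R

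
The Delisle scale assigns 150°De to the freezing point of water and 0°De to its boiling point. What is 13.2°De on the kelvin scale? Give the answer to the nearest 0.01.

364.35 K

Linear interpolation between the fixed points: C = (13.2 - 150) × 100 / (0 - 150) = 91.2000°C.
Then 91.2000 + 273.15 = 364.35 K.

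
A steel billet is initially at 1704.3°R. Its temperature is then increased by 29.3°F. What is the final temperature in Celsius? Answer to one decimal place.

690.0°C

Initial temperature in Celsius: (1704.3 - 491.67) × 5/9 = 673.6833°C.
The 29.3°F change is an interval, so only the factor 5/9 applies: +29.3 × 5/9 = +16.2778°C.
Final Celsius temperature: 673.6833 + 16.2778 = 689.9611°C.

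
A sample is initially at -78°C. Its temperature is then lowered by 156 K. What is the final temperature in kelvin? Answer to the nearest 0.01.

The 156 K change is an interval; Kelvin and Celsius degrees are the same size, so ΔC = -156°C.
Final Celsius temperature: -78.0000 - 156.0000 = -234.0000°C.
In kelvin: -234.0000 + 273.15 = 39.15 K.

39.15 K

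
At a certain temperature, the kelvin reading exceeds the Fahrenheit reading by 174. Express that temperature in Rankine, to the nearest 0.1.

642.8°R

Let x be the Fahrenheit reading; then the kelvin reading is 5/9·x + 255.372.
(5/9·x + 255.372) - x = 174  ⇒  (-4/9)·x = -81.3722  ⇒  x = 183.0875°F.
In Celsius: (183.0875 - 32) × 5/9 = 83.9375°C.
In Rankine: 83.9375 × 1.8 + 491.67 = 642.8°R.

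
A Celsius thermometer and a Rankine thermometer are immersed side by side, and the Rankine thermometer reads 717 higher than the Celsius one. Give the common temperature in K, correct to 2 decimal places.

554.81 K

Let x be the Celsius reading; then the Rankine reading is 1.8·x + 491.67.
(1.8·x + 491.67) - x = 717  ⇒  (0.8)·x = 225.33  ⇒  x = 281.6625°C.
In kelvin: 281.6625 + 273.15 = 554.81 K.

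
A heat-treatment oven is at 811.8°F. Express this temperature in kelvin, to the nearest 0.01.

In Celsius: (811.8 - 32) × 5/9 = 433.2222°C.
In kelvin: 433.2222 + 273.15 = 706.37 K.

706.37 K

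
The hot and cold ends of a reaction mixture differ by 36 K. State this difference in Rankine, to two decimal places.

64.80°R

For a temperature interval the offset drops out; only the factor 1.8 applies.
36 × 1.8 = 64.80.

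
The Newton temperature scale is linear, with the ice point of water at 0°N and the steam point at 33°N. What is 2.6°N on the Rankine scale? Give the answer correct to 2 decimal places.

Linear interpolation between the fixed points: C = (2.6 - 0) × 100 / (33 - 0) = 7.8788°C.
Then 7.8788 × 1.8 + 491.67 = 505.85°R.

505.85°R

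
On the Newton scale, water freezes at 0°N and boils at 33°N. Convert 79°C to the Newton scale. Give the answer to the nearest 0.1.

Linearly onto the Newton scale: 0 + (79.0000 / 100) × (33 - 0) = 26.1°N.

26.1°N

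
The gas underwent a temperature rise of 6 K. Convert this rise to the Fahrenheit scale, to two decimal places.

10.80°F

Only the scale ratio 1.8 matters for a change in temperature.
6 × 1.8 = 10.80.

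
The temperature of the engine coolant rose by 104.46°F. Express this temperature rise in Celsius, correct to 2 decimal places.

58.03°C

For a temperature interval the offset drops out; only the factor 5/9 applies.
104.46 × 5/9 = 58.03.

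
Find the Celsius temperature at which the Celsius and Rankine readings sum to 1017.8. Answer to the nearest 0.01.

Let C be the Celsius reading. The Rankine reading is R = 1.8·C + 491.67.
Require C + R = 1017.8: (2.8)·C + 491.67 = 1017.8.
C = (1017.8 - 491.67) / (2.8) = 187.90.

187.90°C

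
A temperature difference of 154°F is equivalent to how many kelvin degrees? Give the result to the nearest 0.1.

An interval of 1°F corresponds to 5/9 K.
154 × 5/9 = 85.6.

85.6 K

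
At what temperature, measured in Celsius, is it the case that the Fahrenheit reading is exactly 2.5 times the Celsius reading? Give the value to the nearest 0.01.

45.71°C

Let C be the Celsius reading. The Fahrenheit reading is F = 1.8·C + 32.
Require F = 2.5·C: 1.8·C + 32 = 2.5·C.
(-0.7)·C = -32  ⇒  C = 45.71.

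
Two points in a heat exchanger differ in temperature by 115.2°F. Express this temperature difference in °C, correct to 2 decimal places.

64.00°C

For a temperature interval the offset drops out; only the factor 5/9 applies.
115.2 × 5/9 = 64.00.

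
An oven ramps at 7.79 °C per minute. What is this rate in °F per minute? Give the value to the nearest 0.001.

14.022 °F/minute

The quantity depends on a temperature interval, so only the ratio of degree sizes applies; the offset between the scales is irrelevant.
A change of 1°C is a change of 1.8°F, so 7.79 × 1.8 = 14.022.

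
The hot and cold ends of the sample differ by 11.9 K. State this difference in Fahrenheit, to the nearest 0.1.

21.4°F

Only the scale ratio 1.8 matters for a change in temperature.
11.9 × 1.8 = 21.4.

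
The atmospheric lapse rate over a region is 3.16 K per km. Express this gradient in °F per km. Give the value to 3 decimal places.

5.688 °F/km

The quantity depends on a temperature interval, so only the ratio of degree sizes applies; the offset between the scales is irrelevant.
A change of 1 K is a change of 1.8°F, so 3.16 × 1.8 = 5.688.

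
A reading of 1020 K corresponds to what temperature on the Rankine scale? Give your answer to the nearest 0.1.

1836.0°R

In Celsius: 1020 - 273.15 = 746.8500°C.
In Rankine: 746.8500 × 1.8 + 491.67 = 1836.0°R.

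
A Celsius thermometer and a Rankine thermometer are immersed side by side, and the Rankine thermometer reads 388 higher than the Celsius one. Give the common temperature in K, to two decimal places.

Let x be the Celsius reading; then the Rankine reading is 1.8·x + 491.67.
(1.8·x + 491.67) - x = 388  ⇒  (0.8)·x = -103.67  ⇒  x = -129.5875°C.
In kelvin: -129.5875 + 273.15 = 143.56 K.

143.56 K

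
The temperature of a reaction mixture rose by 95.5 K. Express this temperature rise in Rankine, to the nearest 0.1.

An interval of 1 K corresponds to 1.8°R.
95.5 × 1.8 = 171.9.

171.9°R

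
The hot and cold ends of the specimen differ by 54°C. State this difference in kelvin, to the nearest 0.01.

Celsius and kelvin degrees are the same size, so the interval is unchanged: 54.00.

54.00 K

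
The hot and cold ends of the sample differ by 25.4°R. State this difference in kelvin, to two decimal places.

Only the scale ratio 5/9 matters for a change in temperature.
25.4 × 5/9 = 14.11.

14.11 K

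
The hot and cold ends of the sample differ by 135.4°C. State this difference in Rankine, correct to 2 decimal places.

An interval of 1°C corresponds to 1.8°R.
135.4 × 1.8 = 243.72.

243.72°R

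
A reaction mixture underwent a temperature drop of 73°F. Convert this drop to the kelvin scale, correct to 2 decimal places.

40.56 K

For a temperature interval the offset drops out; only the factor 5/9 applies.
73 × 5/9 = 40.56.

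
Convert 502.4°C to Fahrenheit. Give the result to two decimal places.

In Fahrenheit: 502.4000 × 1.8 + 32 = 936.32°F.

936.32°F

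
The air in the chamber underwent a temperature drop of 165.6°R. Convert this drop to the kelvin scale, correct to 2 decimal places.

For a temperature interval the offset drops out; only the factor 5/9 applies.
165.6 × 5/9 = 92.00.

92.00 K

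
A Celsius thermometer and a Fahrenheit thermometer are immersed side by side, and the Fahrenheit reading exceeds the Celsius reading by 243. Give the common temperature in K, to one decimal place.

536.9 K

Let x be the Celsius reading; then the Fahrenheit reading is 1.8·x + 32.
(1.8·x + 32) - x = 243  ⇒  (0.8)·x = 211  ⇒  x = 263.7500°C.
In kelvin: 263.7500 + 273.15 = 536.9 K.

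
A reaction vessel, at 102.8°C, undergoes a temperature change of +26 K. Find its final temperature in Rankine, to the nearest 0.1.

723.5°R

The 26 K change is an interval; Kelvin and Celsius degrees are the same size, so ΔC = +26°C.
Final Celsius temperature: 102.8000 + 26.0000 = 128.8000°C.
In Rankine: 128.8000 × 1.8 + 491.67 = 723.5°R.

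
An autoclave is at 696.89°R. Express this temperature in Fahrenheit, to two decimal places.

In Celsius: (696.89 - 491.67) × 5/9 = 114.0111°C.
In Fahrenheit: 114.0111 × 1.8 + 32 = 237.22°F.

237.22°F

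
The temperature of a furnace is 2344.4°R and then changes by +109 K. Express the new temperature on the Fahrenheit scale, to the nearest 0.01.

Initial temperature in Celsius: (2344.4 - 491.67) × 5/9 = 1029.2944°C.
The 109 K change is an interval; Kelvin and Celsius degrees are the same size, so ΔC = +109°C.
Final Celsius temperature: 1029.2944 + 109.0000 = 1138.2944°C.
In Fahrenheit: 1138.2944 × 1.8 + 32 = 2080.93°F.

2080.93°F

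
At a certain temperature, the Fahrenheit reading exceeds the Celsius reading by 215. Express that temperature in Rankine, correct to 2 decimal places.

Let x be the Celsius reading; then the Fahrenheit reading is 1.8·x + 32.
(1.8·x + 32) - x = 215  ⇒  (0.8)·x = 183  ⇒  x = 228.7500°C.
In Rankine: 228.7500 × 1.8 + 491.67 = 903.42°R.

903.42°R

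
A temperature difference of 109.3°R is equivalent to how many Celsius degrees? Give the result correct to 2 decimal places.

Only the scale ratio 5/9 matters for a change in temperature.
109.3 × 5/9 = 60.72.

60.72°C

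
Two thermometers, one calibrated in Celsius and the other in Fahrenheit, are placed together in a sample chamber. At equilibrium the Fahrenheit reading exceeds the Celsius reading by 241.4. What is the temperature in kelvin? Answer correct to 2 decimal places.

Let x be the Celsius reading; then the Fahrenheit reading is 1.8·x + 32.
(1.8·x + 32) - x = 241.4  ⇒  (0.8)·x = 209.4  ⇒  x = 261.7500°C.
In kelvin: 261.7500 + 273.15 = 534.90 K.

534.90 K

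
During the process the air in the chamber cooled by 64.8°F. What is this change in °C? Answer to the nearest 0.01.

An interval of 1°F corresponds to 5/9°C.
64.8 × 5/9 = 36.00.

36.00°C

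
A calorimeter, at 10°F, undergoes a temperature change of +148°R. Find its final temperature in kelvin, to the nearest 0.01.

343.15 K

Initial temperature in Celsius: (10 - 32) × 5/9 = -12.2222°C.
The 148°R change is an interval, so only the factor 5/9 applies: +148 × 5/9 = +82.2222°C.
Final Celsius temperature: -12.2222 + 82.2222 = 70.0000°C.
In kelvin: 70.0000 + 273.15 = 343.15 K.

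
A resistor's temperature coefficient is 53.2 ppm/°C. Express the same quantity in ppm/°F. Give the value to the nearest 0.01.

The quantity depends on a temperature interval, so only the ratio of degree sizes applies; the offset between the scales is irrelevant.
A change of 1°F is a change of 5/9°C, so per °F the value is 53.2 × 5/9 = 29.56.

29.56 ppm/°F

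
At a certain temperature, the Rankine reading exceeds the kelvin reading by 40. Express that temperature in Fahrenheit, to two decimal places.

Let x be the Rankine reading; then the kelvin reading is 5/9·x.
(5/9·x) - x = -40  ⇒  (-4/9)·x = -40  ⇒  x = 90.0000°R.
In Celsius: (90 - 491.67) × 5/9 = -223.1500°C.
In Fahrenheit: -223.1500 × 1.8 + 32 = -369.67°F.

-369.67°F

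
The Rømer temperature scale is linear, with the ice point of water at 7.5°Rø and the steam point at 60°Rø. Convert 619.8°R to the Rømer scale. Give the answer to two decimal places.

44.87°Rø

First in Celsius: (619.8 - 491.67) × 5/9 = 71.1833°C.
Linearly onto the Rømer scale: 7.5 + (71.1833 / 100) × (60 - 7.5) = 44.87°Rø.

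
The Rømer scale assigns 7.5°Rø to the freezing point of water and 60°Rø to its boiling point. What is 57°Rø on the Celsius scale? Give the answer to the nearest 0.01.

Linear interpolation between the fixed points: C = (57 - 7.5) × 100 / (60 - 7.5) = 94.2857°C.

94.29°C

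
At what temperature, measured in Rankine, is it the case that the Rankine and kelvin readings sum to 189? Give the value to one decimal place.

Let R be the Rankine reading. The kelvin reading is K = 5/9·R.
Require R + K = 189: (14/9)·R = 189.
R = (189) / (14/9) = 121.5.

121.5°R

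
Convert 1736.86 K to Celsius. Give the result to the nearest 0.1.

In Celsius: 1736.86 - 273.15 = 1463.7100°C.

1463.7°C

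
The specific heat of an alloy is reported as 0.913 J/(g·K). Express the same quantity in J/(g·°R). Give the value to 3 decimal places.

The quantity depends on a temperature interval, so only the ratio of degree sizes applies; the offset between the scales is irrelevant.
A change of 1°R is a change of 5/9 K, so per °R the value is 0.913 × 5/9 = 0.507.

0.507 J/(g·°R)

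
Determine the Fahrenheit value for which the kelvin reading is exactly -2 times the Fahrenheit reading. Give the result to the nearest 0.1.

Let F be the Fahrenheit reading. The kelvin reading is K = 5/9·F + 255.372.
Require K = -2·F: 5/9·F + 255.372 = -2·F.
(23/9)·F = -255.372  ⇒  F = -99.9.

-99.9°F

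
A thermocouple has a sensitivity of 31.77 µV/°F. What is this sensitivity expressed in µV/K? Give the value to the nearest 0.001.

The quantity depends on a temperature interval, so only the ratio of degree sizes applies; the offset between the scales is irrelevant.
A change of 1 K is a change of 1.8°F, so per K the value is 31.77 × 1.8 = 57.186.

57.186 µV/K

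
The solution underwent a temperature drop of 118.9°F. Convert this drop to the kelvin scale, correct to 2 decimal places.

66.06 K

Only the scale ratio 5/9 matters for a change in temperature.
118.9 × 5/9 = 66.06.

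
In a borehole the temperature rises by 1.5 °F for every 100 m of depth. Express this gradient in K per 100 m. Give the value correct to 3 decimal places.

0.833 K/100 m

The quantity depends on a temperature interval, so only the ratio of degree sizes applies; the offset between the scales is irrelevant.
A change of 1°F is a change of 5/9 K, so 1.5 × 5/9 = 0.833.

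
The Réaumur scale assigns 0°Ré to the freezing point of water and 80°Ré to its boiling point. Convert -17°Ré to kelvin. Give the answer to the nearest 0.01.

Linear interpolation between the fixed points: C = (-17 - 0) × 100 / (80 - 0) = -21.2500°C.
Then -21.2500 + 273.15 = 251.90 K.

251.90 K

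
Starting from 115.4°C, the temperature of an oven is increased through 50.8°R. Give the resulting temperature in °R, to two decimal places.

750.19°R

The 50.8°R change is an interval, so only the factor 5/9 applies: +50.8 × 5/9 = +28.2222°C.
Final Celsius temperature: 115.4000 + 28.2222 = 143.6222°C.
In Rankine: 143.6222 × 1.8 + 491.67 = 750.19°R.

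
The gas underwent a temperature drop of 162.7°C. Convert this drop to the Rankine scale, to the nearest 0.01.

For a temperature interval the offset drops out; only the factor 1.8 applies.
162.7 × 1.8 = 292.86.

292.86°R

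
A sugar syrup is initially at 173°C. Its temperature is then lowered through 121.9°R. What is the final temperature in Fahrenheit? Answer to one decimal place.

The 121.9°R change is an interval, so only the factor 5/9 applies: -121.9 × 5/9 = -67.7222°C.
Final Celsius temperature: 173.0000 - 67.7222 = 105.2778°C.
In Fahrenheit: 105.2778 × 1.8 + 32 = 221.5°F.

221.5°F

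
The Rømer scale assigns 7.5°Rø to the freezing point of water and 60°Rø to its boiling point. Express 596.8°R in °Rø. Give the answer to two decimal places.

First in Celsius: (596.8 - 491.67) × 5/9 = 58.4056°C.
Linearly onto the Rømer scale: 7.5 + (58.4056 / 100) × (60 - 7.5) = 38.16°Rø.

38.16°Rø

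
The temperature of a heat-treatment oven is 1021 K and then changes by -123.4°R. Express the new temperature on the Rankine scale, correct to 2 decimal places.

1714.40°R

Initial temperature in Celsius: 1021 - 273.15 = 747.8500°C.
The 123.4°R change is an interval, so only the factor 5/9 applies: -123.4 × 5/9 = -68.5556°C.
Final Celsius temperature: 747.8500 - 68.5556 = 679.2944°C.
In Rankine: 679.2944 × 1.8 + 491.67 = 1714.40°R.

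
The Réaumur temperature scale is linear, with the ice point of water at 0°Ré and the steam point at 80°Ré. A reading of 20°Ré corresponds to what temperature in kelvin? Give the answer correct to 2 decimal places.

298.15 K

Linear interpolation between the fixed points: C = (20 - 0) × 100 / (80 - 0) = 25.0000°C.
Then 25.0000 + 273.15 = 298.15 K.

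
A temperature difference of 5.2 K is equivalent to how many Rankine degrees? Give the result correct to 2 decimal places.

For a temperature interval the offset drops out; only the factor 1.8 applies.
5.2 × 1.8 = 9.36.

9.36°R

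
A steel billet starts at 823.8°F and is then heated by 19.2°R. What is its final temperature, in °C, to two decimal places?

450.56°C

Initial temperature in Celsius: (823.8 - 32) × 5/9 = 439.8889°C.
The 19.2°R change is an interval, so only the factor 5/9 applies: +19.2 × 5/9 = +10.6667°C.
Final Celsius temperature: 439.8889 + 10.6667 = 450.5556°C.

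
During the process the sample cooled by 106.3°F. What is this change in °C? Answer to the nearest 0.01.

An interval of 1°F corresponds to 5/9°C.
106.3 × 5/9 = 59.06.

59.06°C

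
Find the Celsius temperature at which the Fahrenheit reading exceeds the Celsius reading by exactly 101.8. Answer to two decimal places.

87.25°C

Let C be the Celsius reading. The Fahrenheit reading is F = 1.8·C + 32.
Require F - C = 101.8: (0.8)·C + 32 = 101.8.
C = (101.8 - 32) / (0.8) = 87.25.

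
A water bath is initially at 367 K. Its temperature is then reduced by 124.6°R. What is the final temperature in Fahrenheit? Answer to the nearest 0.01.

76.33°F

Initial temperature in Celsius: 367 - 273.15 = 93.8500°C.
The 124.6°R change is an interval, so only the factor 5/9 applies: -124.6 × 5/9 = -69.2222°C.
Final Celsius temperature: 93.8500 - 69.2222 = 24.6278°C.
In Fahrenheit: 24.6278 × 1.8 + 32 = 76.33°F.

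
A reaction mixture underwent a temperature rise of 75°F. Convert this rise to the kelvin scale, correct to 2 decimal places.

41.67 K

Only the scale ratio 5/9 matters for a change in temperature.
75 × 5/9 = 41.67.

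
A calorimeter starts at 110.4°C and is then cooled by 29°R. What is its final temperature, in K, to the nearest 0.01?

The 29°R change is an interval, so only the factor 5/9 applies: -29 × 5/9 = -16.1111°C.
Final Celsius temperature: 110.4000 - 16.1111 = 94.2889°C.
In kelvin: 94.2889 + 273.15 = 367.44 K.

367.44 K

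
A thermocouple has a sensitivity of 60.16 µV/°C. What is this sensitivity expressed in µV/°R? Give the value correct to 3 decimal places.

33.422 µV/°R

The quantity depends on a temperature interval, so only the ratio of degree sizes applies; the offset between the scales is irrelevant.
A change of 1°R is a change of 5/9°C, so per °R the value is 60.16 × 5/9 = 33.422.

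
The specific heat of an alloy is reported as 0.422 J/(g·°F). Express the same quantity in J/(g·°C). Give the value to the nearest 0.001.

0.760 J/(g·°C)

The quantity depends on a temperature interval, so only the ratio of degree sizes applies; the offset between the scales is irrelevant.
A change of 1°C is a change of 1.8°F, so per °C the value is 0.422 × 1.8 = 0.760.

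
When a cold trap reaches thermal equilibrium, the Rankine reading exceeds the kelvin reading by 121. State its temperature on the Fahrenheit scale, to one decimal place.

Let x be the kelvin reading; then the Rankine reading is 1.8·x.
(1.8·x) - x = 121  ⇒  (0.8)·x = 121  ⇒  x = 151.2500 K.
In Celsius: 151.25 - 273.15 = -121.9000°C.
In Fahrenheit: -121.9000 × 1.8 + 32 = -187.4°F.

-187.4°F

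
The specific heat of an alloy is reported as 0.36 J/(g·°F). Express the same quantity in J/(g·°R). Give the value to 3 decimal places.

The quantity depends on a temperature interval, so only the ratio of degree sizes applies; the offset between the scales is irrelevant.
A change of 1°R is a change of 1°F, so per °R the value is 0.36 × 1 = 0.360.

0.360 J/(g·°R)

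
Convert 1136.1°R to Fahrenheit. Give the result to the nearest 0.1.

In Celsius: (1136.1 - 491.67) × 5/9 = 358.0167°C.
In Fahrenheit: 358.0167 × 1.8 + 32 = 676.4°F.

676.4°F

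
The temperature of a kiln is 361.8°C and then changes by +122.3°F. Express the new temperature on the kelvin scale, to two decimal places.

702.89 K

The 122.3°F change is an interval, so only the factor 5/9 applies: +122.3 × 5/9 = +67.9444°C.
Final Celsius temperature: 361.8000 + 67.9444 = 429.7444°C.
In kelvin: 429.7444 + 273.15 = 702.89 K.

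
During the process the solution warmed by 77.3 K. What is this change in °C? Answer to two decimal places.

Kelvin and Celsius degrees are the same size, so the interval is unchanged: 77.30.

77.30°C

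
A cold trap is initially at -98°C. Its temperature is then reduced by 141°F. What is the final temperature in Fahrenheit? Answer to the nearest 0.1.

The 141°F change is an interval, so only the factor 5/9 applies: -141 × 5/9 = -78.3333°C.
Final Celsius temperature: -98.0000 - 78.3333 = -176.3333°C.
In Fahrenheit: -176.3333 × 1.8 + 32 = -285.4°F.

-285.4°F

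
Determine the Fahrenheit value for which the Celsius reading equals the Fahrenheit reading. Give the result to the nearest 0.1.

-40.0°F

Let F be the Fahrenheit reading. The Celsius reading is C = 5/9·F - 17.7778.
Set C = F: 5/9·F - 17.7778 = F.
(-4/9)·F = 17.7778  ⇒  F = -40.0.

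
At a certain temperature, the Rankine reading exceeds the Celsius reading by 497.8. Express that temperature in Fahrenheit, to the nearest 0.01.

Let x be the Celsius reading; then the Rankine reading is 1.8·x + 491.67.
(1.8·x + 491.67) - x = 497.8  ⇒  (0.8)·x = 6.13  ⇒  x = 7.6625°C.
In Fahrenheit: 7.6625 × 1.8 + 32 = 45.79°F.

45.79°F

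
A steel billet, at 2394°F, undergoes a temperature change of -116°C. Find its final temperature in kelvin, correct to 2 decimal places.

Initial temperature in Celsius: (2394 - 32) × 5/9 = 1312.2222°C.
Final Celsius temperature: 1312.2222 - 116.0000 = 1196.2222°C.
In kelvin: 1196.2222 + 273.15 = 1469.37 K.

1469.37 K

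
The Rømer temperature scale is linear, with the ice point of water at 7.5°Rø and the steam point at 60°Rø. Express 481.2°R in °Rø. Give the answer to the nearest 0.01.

First in Celsius: (481.2 - 491.67) × 5/9 = -5.8167°C.
Linearly onto the Rømer scale: 7.5 + (-5.8167 / 100) × (60 - 7.5) = 4.45°Rø.

4.45°Rø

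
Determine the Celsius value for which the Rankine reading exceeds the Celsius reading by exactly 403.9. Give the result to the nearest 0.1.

Let C be the Celsius reading. The Rankine reading is R = 1.8·C + 491.67.
Require R - C = 403.9: (0.8)·C + 491.67 = 403.9.
C = (403.9 - 491.67) / (0.8) = -109.7.

-109.7°C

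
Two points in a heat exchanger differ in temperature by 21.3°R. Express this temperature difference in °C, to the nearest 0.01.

An interval of 1°R corresponds to 5/9°C.
21.3 × 5/9 = 11.83.

11.83°C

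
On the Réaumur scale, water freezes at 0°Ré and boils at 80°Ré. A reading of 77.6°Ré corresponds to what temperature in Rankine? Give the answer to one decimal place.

666.3°R

Linear interpolation between the fixed points: C = (77.6 - 0) × 100 / (80 - 0) = 97.0000°C.
Then 97.0000 × 1.8 + 491.67 = 666.3°R.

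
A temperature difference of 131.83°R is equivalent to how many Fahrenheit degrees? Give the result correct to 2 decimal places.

131.83°F

Rankine and Fahrenheit degrees are the same size, so the interval is unchanged: 131.83.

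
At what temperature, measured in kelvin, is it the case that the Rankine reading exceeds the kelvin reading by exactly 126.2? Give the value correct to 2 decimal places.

157.75 K

Let K be the kelvin reading. The Rankine reading is R = 1.8·K.
Require R - K = 126.2: (0.8)·K = 126.2.
K = (126.2) / (0.8) = 157.75.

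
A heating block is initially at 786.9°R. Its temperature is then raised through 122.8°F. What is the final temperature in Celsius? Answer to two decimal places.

232.24°C

Initial temperature in Celsius: (786.9 - 491.67) × 5/9 = 164.0167°C.
The 122.8°F change is an interval, so only the factor 5/9 applies: +122.8 × 5/9 = +68.2222°C.
Final Celsius temperature: 164.0167 + 68.2222 = 232.2389°C.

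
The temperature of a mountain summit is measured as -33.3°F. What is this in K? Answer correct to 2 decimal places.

In Celsius: (-33.3 - 32) × 5/9 = -36.2778°C.
In kelvin: -36.2778 + 273.15 = 236.87 K.

236.87 K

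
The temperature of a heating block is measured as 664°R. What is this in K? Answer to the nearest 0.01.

In Celsius: (664 - 491.67) × 5/9 = 95.7389°C.
In kelvin: 95.7389 + 273.15 = 368.89 K.

368.89 K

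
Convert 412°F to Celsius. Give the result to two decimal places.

211.11°C

In Celsius: (412 - 32) × 5/9 = 211.1111°C.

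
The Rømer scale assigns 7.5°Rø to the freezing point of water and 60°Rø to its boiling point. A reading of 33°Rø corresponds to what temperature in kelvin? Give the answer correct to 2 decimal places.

321.72 K

Linear interpolation between the fixed points: C = (33 - 7.5) × 100 / (60 - 7.5) = 48.5714°C.
Then 48.5714 + 273.15 = 321.72 K.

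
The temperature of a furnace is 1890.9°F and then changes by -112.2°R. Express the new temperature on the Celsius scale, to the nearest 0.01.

Initial temperature in Celsius: (1890.9 - 32) × 5/9 = 1032.7222°C.
The 112.2°R change is an interval, so only the factor 5/9 applies: -112.2 × 5/9 = -62.3333°C.
Final Celsius temperature: 1032.7222 - 62.3333 = 970.3889°C.

970.39°C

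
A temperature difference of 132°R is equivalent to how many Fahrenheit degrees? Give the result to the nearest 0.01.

132.00°F

Rankine and Fahrenheit degrees are the same size, so the interval is unchanged: 132.00.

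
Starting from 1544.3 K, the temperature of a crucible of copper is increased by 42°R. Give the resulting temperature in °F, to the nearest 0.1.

2362.1°F

Initial temperature in Celsius: 1544.3 - 273.15 = 1271.1500°C.
The 42°R change is an interval, so only the factor 5/9 applies: +42 × 5/9 = +23.3333°C.
Final Celsius temperature: 1271.1500 + 23.3333 = 1294.4833°C.
In Fahrenheit: 1294.4833 × 1.8 + 32 = 2362.1°F.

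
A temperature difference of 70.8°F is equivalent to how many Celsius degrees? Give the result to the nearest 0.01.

39.33°C

Only the scale ratio 5/9 matters for a change in temperature.
70.8 × 5/9 = 39.33.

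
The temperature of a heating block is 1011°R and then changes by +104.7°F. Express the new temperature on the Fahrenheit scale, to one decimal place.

656.0°F

Initial temperature in Celsius: (1011 - 491.67) × 5/9 = 288.5167°C.
The 104.7°F change is an interval, so only the factor 5/9 applies: +104.7 × 5/9 = +58.1667°C.
Final Celsius temperature: 288.5167 + 58.1667 = 346.6833°C.
In Fahrenheit: 346.6833 × 1.8 + 32 = 656.0°F.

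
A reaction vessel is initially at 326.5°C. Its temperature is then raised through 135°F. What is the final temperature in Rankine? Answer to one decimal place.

1214.4°R

The 135°F change is an interval, so only the factor 5/9 applies: +135 × 5/9 = +75.0000°C.
Final Celsius temperature: 326.5000 + 75.0000 = 401.5000°C.
In Rankine: 401.5000 × 1.8 + 491.67 = 1214.4°R.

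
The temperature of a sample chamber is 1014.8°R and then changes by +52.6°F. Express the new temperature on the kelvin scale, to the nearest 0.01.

593.00 K

Initial temperature in Celsius: (1014.8 - 491.67) × 5/9 = 290.6278°C.
The 52.6°F change is an interval, so only the factor 5/9 applies: +52.6 × 5/9 = +29.2222°C.
Final Celsius temperature: 290.6278 + 29.2222 = 319.8500°C.
In kelvin: 319.8500 + 273.15 = 593.00 K.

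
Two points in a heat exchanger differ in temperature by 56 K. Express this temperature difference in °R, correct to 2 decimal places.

For a temperature interval the offset drops out; only the factor 1.8 applies.
56 × 1.8 = 100.80.

100.80°R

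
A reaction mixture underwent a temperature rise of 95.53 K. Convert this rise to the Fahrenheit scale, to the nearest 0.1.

For a temperature interval the offset drops out; only the factor 1.8 applies.
95.53 × 1.8 = 172.0.

172.0°F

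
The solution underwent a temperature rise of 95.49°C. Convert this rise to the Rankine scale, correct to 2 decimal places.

Only the scale ratio 1.8 matters for a change in temperature.
95.49 × 1.8 = 171.88.

171.88°R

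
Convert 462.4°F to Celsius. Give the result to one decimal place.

In Celsius: (462.4 - 32) × 5/9 = 239.1111°C.

239.1°C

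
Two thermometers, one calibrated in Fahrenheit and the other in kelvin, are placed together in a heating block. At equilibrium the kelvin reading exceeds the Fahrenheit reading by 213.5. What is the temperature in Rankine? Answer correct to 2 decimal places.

553.88°R

Let x be the Fahrenheit reading; then the kelvin reading is 5/9·x + 255.372.
(5/9·x + 255.372) - x = 213.5  ⇒  (-4/9)·x = -41.8722  ⇒  x = 94.2125°F.
In Celsius: (94.2125 - 32) × 5/9 = 34.5625°C.
In Rankine: 34.5625 × 1.8 + 491.67 = 553.88°R.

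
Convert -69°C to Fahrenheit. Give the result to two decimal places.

In Fahrenheit: -69.0000 × 1.8 + 32 = -92.20°F.

-92.20°F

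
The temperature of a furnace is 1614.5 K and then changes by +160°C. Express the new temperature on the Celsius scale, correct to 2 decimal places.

1501.35°C

Initial temperature in Celsius: 1614.5 - 273.15 = 1341.3500°C.
Final Celsius temperature: 1341.3500 + 160.0000 = 1501.3500°C.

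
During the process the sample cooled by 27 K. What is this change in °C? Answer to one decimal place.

27.0°C

Kelvin and Celsius degrees are the same size, so the interval is unchanged: 27.0.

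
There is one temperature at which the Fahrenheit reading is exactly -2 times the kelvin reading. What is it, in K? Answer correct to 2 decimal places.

120.97 K

Let K be the kelvin reading. The Fahrenheit reading is F = 1.8·K - 459.67.
Require F = -2·K: 1.8·K - 459.67 = -2·K.
(3.8)·K = 459.67  ⇒  K = 120.97.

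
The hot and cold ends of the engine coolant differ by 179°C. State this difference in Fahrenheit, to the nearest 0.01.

For a temperature interval the offset drops out; only the factor 1.8 applies.
179 × 1.8 = 322.20.

322.20°F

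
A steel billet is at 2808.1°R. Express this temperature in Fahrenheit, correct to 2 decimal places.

2348.43°F

In Celsius: (2808.1 - 491.67) × 5/9 = 1286.9056°C.
In Fahrenheit: 1286.9056 × 1.8 + 32 = 2348.43°F.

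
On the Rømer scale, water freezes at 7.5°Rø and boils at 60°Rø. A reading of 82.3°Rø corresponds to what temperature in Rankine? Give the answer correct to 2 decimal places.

748.13°R

Linear interpolation between the fixed points: C = (82.3 - 7.5) × 100 / (60 - 7.5) = 142.4762°C.
Then 142.4762 × 1.8 + 491.67 = 748.13°R.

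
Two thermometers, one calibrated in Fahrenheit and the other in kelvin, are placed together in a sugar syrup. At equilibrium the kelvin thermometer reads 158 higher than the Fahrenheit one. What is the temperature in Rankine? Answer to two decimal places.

678.76°R

Let x be the Fahrenheit reading; then the kelvin reading is 5/9·x + 255.372.
(5/9·x + 255.372) - x = 158  ⇒  (-4/9)·x = -97.3722  ⇒  x = 219.0875°F.
In Celsius: (219.0875 - 32) × 5/9 = 103.9375°C.
In Rankine: 103.9375 × 1.8 + 491.67 = 678.76°R.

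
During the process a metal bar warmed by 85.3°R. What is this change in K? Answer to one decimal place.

Only the scale ratio 5/9 matters for a change in temperature.
85.3 × 5/9 = 47.4.

47.4 K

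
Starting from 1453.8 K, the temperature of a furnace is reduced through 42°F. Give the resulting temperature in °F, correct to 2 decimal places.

Initial temperature in Celsius: 1453.8 - 273.15 = 1180.6500°C.
The 42°F change is an interval, so only the factor 5/9 applies: -42 × 5/9 = -23.3333°C.
Final Celsius temperature: 1180.6500 - 23.3333 = 1157.3167°C.
In Fahrenheit: 1157.3167 × 1.8 + 32 = 2115.17°F.

2115.17°F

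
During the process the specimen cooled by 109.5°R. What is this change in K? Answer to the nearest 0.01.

An interval of 1°R corresponds to 5/9 K.
109.5 × 5/9 = 60.83.

60.83 K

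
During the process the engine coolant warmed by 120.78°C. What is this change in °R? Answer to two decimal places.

An interval of 1°C corresponds to 1.8°R.
120.78 × 1.8 = 217.40.

217.40°R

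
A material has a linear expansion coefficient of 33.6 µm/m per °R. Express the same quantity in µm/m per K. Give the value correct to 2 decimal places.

60.48 µm/m per K

Since only a temperature interval is involved, the additive offset between the scales drops out.
A change of 1 K is a change of 1.8°R, so per K the value is 33.6 × 1.8 = 60.48.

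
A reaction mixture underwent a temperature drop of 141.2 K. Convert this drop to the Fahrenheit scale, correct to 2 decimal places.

For a temperature interval the offset drops out; only the factor 1.8 applies.
141.2 × 1.8 = 254.16.

254.16°F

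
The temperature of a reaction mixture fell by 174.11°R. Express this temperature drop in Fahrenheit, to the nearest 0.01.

174.11°F

Rankine and Fahrenheit degrees are the same size, so the interval is unchanged: 174.11.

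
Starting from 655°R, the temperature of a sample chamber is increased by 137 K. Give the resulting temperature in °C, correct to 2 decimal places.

227.74°C

Initial temperature in Celsius: (655 - 491.67) × 5/9 = 90.7389°C.
The 137 K change is an interval; Kelvin and Celsius degrees are the same size, so ΔC = +137°C.
Final Celsius temperature: 90.7389 + 137.0000 = 227.7389°C.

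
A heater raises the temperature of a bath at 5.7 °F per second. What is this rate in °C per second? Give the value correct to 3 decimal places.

3.167 °C/second

Since only a temperature interval is involved, the additive offset between the scales drops out.
A change of 1°F is a change of 5/9°C, so 5.7 × 5/9 = 3.167.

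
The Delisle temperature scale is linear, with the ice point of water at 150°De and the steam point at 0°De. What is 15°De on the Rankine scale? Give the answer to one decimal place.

653.7°R

Linear interpolation between the fixed points: C = (15 - 150) × 100 / (0 - 150) = 90.0000°C.
Then 90.0000 × 1.8 + 491.67 = 653.7°R.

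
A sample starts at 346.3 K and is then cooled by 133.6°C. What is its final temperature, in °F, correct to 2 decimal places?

Initial temperature in Celsius: 346.3 - 273.15 = 73.1500°C.
Final Celsius temperature: 73.1500 - 133.6000 = -60.4500°C.
In Fahrenheit: -60.4500 × 1.8 + 32 = -76.81°F.

-76.81°F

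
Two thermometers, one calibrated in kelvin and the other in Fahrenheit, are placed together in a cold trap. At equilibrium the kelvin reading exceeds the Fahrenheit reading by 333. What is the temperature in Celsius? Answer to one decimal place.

Let x be the kelvin reading; then the Fahrenheit reading is 1.8·x - 459.67.
(1.8·x - 459.67) - x = -333  ⇒  (0.8)·x = 126.67  ⇒  x = 158.3375 K.
In Celsius: 158.3375 - 273.15 = -114.8°C.

-114.8°C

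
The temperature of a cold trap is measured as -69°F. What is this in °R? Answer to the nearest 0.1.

In Celsius: (-69 - 32) × 5/9 = -56.1111°C.
In Rankine: -56.1111 × 1.8 + 491.67 = 390.7°R.

390.7°R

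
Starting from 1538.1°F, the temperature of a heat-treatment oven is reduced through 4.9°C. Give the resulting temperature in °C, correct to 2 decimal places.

Initial temperature in Celsius: (1538.1 - 32) × 5/9 = 836.7222°C.
Final Celsius temperature: 836.7222 - 4.9000 = 831.8222°C.

831.82°C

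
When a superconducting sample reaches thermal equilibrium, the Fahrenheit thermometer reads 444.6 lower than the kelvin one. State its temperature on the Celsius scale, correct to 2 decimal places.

Let x be the kelvin reading; then the Fahrenheit reading is 1.8·x - 459.67.
(1.8·x - 459.67) - x = -444.6  ⇒  (0.8)·x = 15.07  ⇒  x = 18.8375 K.
In Celsius: 18.8375 - 273.15 = -254.31°C.

-254.31°C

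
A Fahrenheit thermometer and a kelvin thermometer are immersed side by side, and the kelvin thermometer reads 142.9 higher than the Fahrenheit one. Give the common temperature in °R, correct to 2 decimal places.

Let x be the Fahrenheit reading; then the kelvin reading is 5/9·x + 255.372.
(5/9·x + 255.372) - x = 142.9  ⇒  (-4/9)·x = -112.472  ⇒  x = 253.0625°F.
In Celsius: (253.0625 - 32) × 5/9 = 122.8125°C.
In Rankine: 122.8125 × 1.8 + 491.67 = 712.73°R.

712.73°R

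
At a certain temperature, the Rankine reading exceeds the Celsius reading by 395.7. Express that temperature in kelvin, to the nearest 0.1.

Let x be the Celsius reading; then the Rankine reading is 1.8·x + 491.67.
(1.8·x + 491.67) - x = 395.7  ⇒  (0.8)·x = -95.97  ⇒  x = -119.9625°C.
In kelvin: -119.9625 + 273.15 = 153.2 K.

153.2 K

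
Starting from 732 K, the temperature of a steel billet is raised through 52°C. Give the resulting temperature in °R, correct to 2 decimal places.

1411.20°R

Initial temperature in Celsius: 732 - 273.15 = 458.8500°C.
Final Celsius temperature: 458.8500 + 52.0000 = 510.8500°C.
In Rankine: 510.8500 × 1.8 + 491.67 = 1411.20°R.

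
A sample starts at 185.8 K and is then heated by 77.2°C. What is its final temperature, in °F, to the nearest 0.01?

Initial temperature in Celsius: 185.8 - 273.15 = -87.3500°C.
Final Celsius temperature: -87.3500 + 77.2000 = -10.1500°C.
In Fahrenheit: -10.1500 × 1.8 + 32 = 13.73°F.

13.73°F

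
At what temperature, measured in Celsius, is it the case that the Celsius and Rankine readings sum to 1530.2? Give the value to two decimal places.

370.90°C

Let C be the Celsius reading. The Rankine reading is R = 1.8·C + 491.67.
Require C + R = 1530.2: (2.8)·C + 491.67 = 1530.2.
C = (1530.2 - 491.67) / (2.8) = 370.90.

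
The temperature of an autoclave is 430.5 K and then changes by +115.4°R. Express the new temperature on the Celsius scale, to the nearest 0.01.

Initial temperature in Celsius: 430.5 - 273.15 = 157.3500°C.
The 115.4°R change is an interval, so only the factor 5/9 applies: +115.4 × 5/9 = +64.1111°C.
Final Celsius temperature: 157.3500 + 64.1111 = 221.4611°C.

221.46°C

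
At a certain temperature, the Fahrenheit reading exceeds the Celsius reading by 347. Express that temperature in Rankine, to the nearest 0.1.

1200.4°R

Let x be the Celsius reading; then the Fahrenheit reading is 1.8·x + 32.
(1.8·x + 32) - x = 347  ⇒  (0.8)·x = 315  ⇒  x = 393.7500°C.
In Rankine: 393.7500 × 1.8 + 491.67 = 1200.4°R.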